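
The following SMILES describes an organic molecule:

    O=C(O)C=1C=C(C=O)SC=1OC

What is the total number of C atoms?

7

Count every carbon token in the SMILES (each C, including those in ring-closure positions and inside branches).
Carbon count: 7.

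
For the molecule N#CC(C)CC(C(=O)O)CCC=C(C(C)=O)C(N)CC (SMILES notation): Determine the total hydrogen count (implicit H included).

Walk through each heavy atom and fill implicit hydrogens from standard valence (C 4, N 3, O 2, S 2, halogen 1):
  atom 1: N, bond orders sum to 3 (valence 3) → 0 H
  atom 2: C, bond orders sum to 4 (valence 4) → 0 H
  atom 3: C, bond orders sum to 3 (valence 4) → 1 H
  atom 4: C, bond orders sum to 1 (valence 4) → 3 H
  atom 5: C, bond orders sum to 2 (valence 4) → 2 H
  atom 6: C, bond orders sum to 3 (valence 4) → 1 H
  atom 7: C, bond orders sum to 4 (valence 4) → 0 H
  atom 8: O, bond orders sum to 2 (valence 2) → 0 H
  atom 9: O, bond orders sum to 1 (valence 2) → 1 H
  atom 10: C, bond orders sum to 2 (valence 4) → 2 H
  atom 11: C, bond orders sum to 2 (valence 4) → 2 H
  atom 12: C, bond orders sum to 3 (valence 4) → 1 H
  atom 13: C, bond orders sum to 4 (valence 4) → 0 H
  atom 14: C, bond orders sum to 4 (valence 4) → 0 H
  atom 15: C, bond orders sum to 1 (valence 4) → 3 H
  atom 16: O, bond orders sum to 2 (valence 2) → 0 H
  atom 17: C, bond orders sum to 3 (valence 4) → 1 H
  atom 18: N, bond orders sum to 1 (valence 3) → 2 H
  atom 19: C, bond orders sum to 2 (valence 4) → 2 H
  atom 20: C, bond orders sum to 1 (valence 4) → 3 H
Total hydrogens: 24.

24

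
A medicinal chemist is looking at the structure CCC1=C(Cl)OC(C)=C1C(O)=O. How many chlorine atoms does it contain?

Scan the SMILES for Cl atoms (remember two-letter symbols like Cl and Br are single atoms).
Chlorine count: 1.

1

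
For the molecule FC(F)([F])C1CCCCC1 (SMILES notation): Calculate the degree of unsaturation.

Molecular formula: C7H11F3.
DoU = (2C + 2 + N − H − X) / 2, where X is the halogen count and O/S are ignored.
    = (2·7 + 2 + 0 − 11 − 3) / 2 = 2 / 2 = 1.

1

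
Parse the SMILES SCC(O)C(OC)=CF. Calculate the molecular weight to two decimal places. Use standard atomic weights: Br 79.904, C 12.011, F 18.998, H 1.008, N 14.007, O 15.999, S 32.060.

152.18 g/mol

First, the molecular formula is C5H9FO2S (counting implicit H from valence).
  C: 5 × 12.011 = 60.055
  F: 1 × 18.998 = 18.998
  H: 9 × 1.008 = 9.072
  O: 2 × 15.999 = 31.998
  S: 1 × 32.060 = 32.060
Sum: 5×12.011 + 1×18.998 + 9×1.008 + 2×15.999 + 1×32.060 = 152.183 → 152.18 g/mol.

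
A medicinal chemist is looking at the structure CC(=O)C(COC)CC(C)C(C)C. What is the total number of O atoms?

2

Scan the SMILES for O atoms (remember two-letter symbols like Cl and Br are single atoms).
Oxygen count: 2.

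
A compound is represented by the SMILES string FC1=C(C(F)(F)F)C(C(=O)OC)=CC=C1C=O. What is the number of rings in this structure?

In SMILES, each pair of matching ring-closure digits denotes one ring-closing bond; the number of such bonds equals the number of independent rings.
Ring-closure bonds here: 1.

1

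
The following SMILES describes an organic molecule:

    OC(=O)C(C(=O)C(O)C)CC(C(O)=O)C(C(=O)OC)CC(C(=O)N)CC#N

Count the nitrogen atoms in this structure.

2

Scan the SMILES for N atoms (remember two-letter symbols like Cl and Br are single atoms).
Nitrogen count: 2.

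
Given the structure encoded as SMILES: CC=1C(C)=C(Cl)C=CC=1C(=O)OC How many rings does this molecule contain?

1

In SMILES, each pair of matching ring-closure digits denotes one ring-closing bond; the number of such bonds equals the number of independent rings.
Ring-closure bonds here: 1.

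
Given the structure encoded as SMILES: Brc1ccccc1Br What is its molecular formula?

Walk through each heavy atom and fill implicit hydrogens from standard valence (C 4, N 3, O 2, S 2, halogen 1); for lowercase aromatic atoms, an aromatic c carries 1 H when it has two neighbours and 0 H with three, and aromatic n carries 0 H:
  atom 1: Br (halogen, monovalent) → 0 H
  atom 2: aromatic c, 3 neighbours → 0 H
  atom 3: aromatic c, 2 neighbours → 1 H
  atom 4: aromatic c, 2 neighbours → 1 H
  atom 5: aromatic c, 2 neighbours → 1 H
  atom 6: aromatic c, 2 neighbours → 1 H
  atom 7: aromatic c, 3 neighbours → 0 H
  atom 8: Br (halogen, monovalent) → 0 H
Totals → C:6, H:4, Br:2.
In Hill order: C6H4Br2.

C6H4Br2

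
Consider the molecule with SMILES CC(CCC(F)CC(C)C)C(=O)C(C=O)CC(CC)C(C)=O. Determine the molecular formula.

C18H31FO3

Walk through each heavy atom and fill implicit hydrogens from standard valence (C 4, N 3, O 2, S 2, halogen 1):
  atom 1: C, bond orders sum to 1 (valence 4) → 3 H
  atom 2: C, bond orders sum to 3 (valence 4) → 1 H
  atom 3: C, bond orders sum to 2 (valence 4) → 2 H
  atom 4: C, bond orders sum to 2 (valence 4) → 2 H
  atom 5: C, bond orders sum to 3 (valence 4) → 1 H
  atom 6: F (halogen, monovalent) → 0 H
  atom 7: C, bond orders sum to 2 (valence 4) → 2 H
  atom 8: C, bond orders sum to 3 (valence 4) → 1 H
  atom 9: C, bond orders sum to 1 (valence 4) → 3 H
  atom 10: C, bond orders sum to 1 (valence 4) → 3 H
  atom 11: C, bond orders sum to 4 (valence 4) → 0 H
  atom 12: O, bond orders sum to 2 (valence 2) → 0 H
  atom 13: C, bond orders sum to 3 (valence 4) → 1 H
  atom 14: C, bond orders sum to 3 (valence 4) → 1 H
  atom 15: O, bond orders sum to 2 (valence 2) → 0 H
  atom 16: C, bond orders sum to 2 (valence 4) → 2 H
  atom 17: C, bond orders sum to 3 (valence 4) → 1 H
  atom 18: C, bond orders sum to 2 (valence 4) → 2 H
  atom 19: C, bond orders sum to 1 (valence 4) → 3 H
  atom 20: C, bond orders sum to 4 (valence 4) → 0 H
  atom 21: C, bond orders sum to 1 (valence 4) → 3 H
  atom 22: O, bond orders sum to 2 (valence 2) → 0 H
Totals → C:18, H:31, F:1, O:3.
In Hill order: C18H31FO3.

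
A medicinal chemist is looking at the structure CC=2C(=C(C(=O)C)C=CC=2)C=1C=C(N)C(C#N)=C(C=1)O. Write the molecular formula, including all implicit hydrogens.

Walk through each heavy atom and fill implicit hydrogens from standard valence (C 4, N 3, O 2, S 2, halogen 1):
  atom 1: C, bond orders sum to 1 (valence 4) → 3 H
  atom 2: C, bond orders sum to 4 (valence 4) → 0 H
  atom 3: C, bond orders sum to 4 (valence 4) → 0 H
  atom 4: C, bond orders sum to 4 (valence 4) → 0 H
  atom 5: C, bond orders sum to 4 (valence 4) → 0 H
  atom 6: O, bond orders sum to 2 (valence 2) → 0 H
  atom 7: C, bond orders sum to 1 (valence 4) → 3 H
  atom 8: C, bond orders sum to 3 (valence 4) → 1 H
  atom 9: C, bond orders sum to 3 (valence 4) → 1 H
  atom 10: C, bond orders sum to 3 (valence 4) → 1 H
  atom 11: C, bond orders sum to 4 (valence 4) → 0 H
  atom 12: C, bond orders sum to 3 (valence 4) → 1 H
  atom 13: C, bond orders sum to 4 (valence 4) → 0 H
  atom 14: N, bond orders sum to 1 (valence 3) → 2 H
  atom 15: C, bond orders sum to 4 (valence 4) → 0 H
  atom 16: C, bond orders sum to 4 (valence 4) → 0 H
  atom 17: N, bond orders sum to 3 (valence 3) → 0 H
  atom 18: C, bond orders sum to 4 (valence 4) → 0 H
  atom 19: C, bond orders sum to 3 (valence 4) → 1 H
  atom 20: O, bond orders sum to 1 (valence 2) → 1 H
Totals → C:16, H:14, N:2, O:2.
In Hill order: C16H14N2O2.

C16H14N2O2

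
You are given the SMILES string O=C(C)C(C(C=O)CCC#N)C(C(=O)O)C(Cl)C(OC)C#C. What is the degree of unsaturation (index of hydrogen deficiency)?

Molecular formula: C15H18ClNO5.
DoU = (2C + 2 + N − H − X) / 2, where X is the halogen count and O/S are ignored.
    = (2·15 + 2 + 1 − 18 − 1) / 2 = 14 / 2 = 7.

7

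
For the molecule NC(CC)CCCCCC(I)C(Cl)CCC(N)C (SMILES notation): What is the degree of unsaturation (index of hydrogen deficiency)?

Molecular formula: C14H30ClIN2.
DoU = (2C + 2 + N − H − X) / 2, where X is the halogen count and O/S are ignored.
    = (2·14 + 2 + 2 − 30 − 2) / 2 = 0 / 2 = 0.

0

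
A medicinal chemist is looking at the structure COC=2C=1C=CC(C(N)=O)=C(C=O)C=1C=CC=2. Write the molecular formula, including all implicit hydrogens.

C13H11NO3

Walk through each heavy atom and fill implicit hydrogens from standard valence (C 4, N 3, O 2, S 2, halogen 1):
  atom 1: C, bond orders sum to 1 (valence 4) → 3 H
  atom 2: O, bond orders sum to 2 (valence 2) → 0 H
  atom 3: C, bond orders sum to 4 (valence 4) → 0 H
  atom 4: C, bond orders sum to 4 (valence 4) → 0 H
  atom 5: C, bond orders sum to 3 (valence 4) → 1 H
  atom 6: C, bond orders sum to 3 (valence 4) → 1 H
  atom 7: C, bond orders sum to 4 (valence 4) → 0 H
  atom 8: C, bond orders sum to 4 (valence 4) → 0 H
  atom 9: N, bond orders sum to 1 (valence 3) → 2 H
  atom 10: O, bond orders sum to 2 (valence 2) → 0 H
  atom 11: C, bond orders sum to 4 (valence 4) → 0 H
  atom 12: C, bond orders sum to 3 (valence 4) → 1 H
  atom 13: O, bond orders sum to 2 (valence 2) → 0 H
  atom 14: C, bond orders sum to 4 (valence 4) → 0 H
  atom 15: C, bond orders sum to 3 (valence 4) → 1 H
  atom 16: C, bond orders sum to 3 (valence 4) → 1 H
  atom 17: C, bond orders sum to 3 (valence 4) → 1 H
Totals → C:13, H:11, N:1, O:3.
In Hill order: C13H11NO3.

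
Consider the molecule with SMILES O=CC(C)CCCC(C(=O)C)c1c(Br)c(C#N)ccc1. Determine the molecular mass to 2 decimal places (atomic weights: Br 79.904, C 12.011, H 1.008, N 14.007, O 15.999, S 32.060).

First, the molecular formula is C16H18BrNO2 (counting implicit H from valence).
  Br: 1 × 79.904 = 79.904
  C: 16 × 12.011 = 192.176
  H: 18 × 1.008 = 18.144
  N: 1 × 14.007 = 14.007
  O: 2 × 15.999 = 31.998
Sum: 1×79.904 + 16×12.011 + 18×1.008 + 1×14.007 + 2×15.999 = 336.229 → 336.23 g/mol.

336.23 g/mol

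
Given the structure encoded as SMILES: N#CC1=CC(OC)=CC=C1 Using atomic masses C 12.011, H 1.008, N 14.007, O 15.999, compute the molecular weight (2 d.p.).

First, the molecular formula is C8H7NO (counting implicit H from valence).
  C: 8 × 12.011 = 96.088
  H: 7 × 1.008 = 7.056
  N: 1 × 14.007 = 14.007
  O: 1 × 15.999 = 15.999
Sum: 8×12.011 + 7×1.008 + 1×14.007 + 1×15.999 = 133.150 → 133.15 g/mol.

133.15 g/mol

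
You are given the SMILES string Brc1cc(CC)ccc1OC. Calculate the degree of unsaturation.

Molecular formula: C9H11BrO.
DoU = (2C + 2 + N − H − X) / 2, where X is the halogen count and O/S are ignored.
    = (2·9 + 2 + 0 − 11 − 1) / 2 = 8 / 2 = 4.

4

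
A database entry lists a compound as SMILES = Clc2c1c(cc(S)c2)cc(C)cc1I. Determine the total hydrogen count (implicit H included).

Walk through each heavy atom and fill implicit hydrogens from standard valence (C 4, N 3, O 2, S 2, halogen 1); for lowercase aromatic atoms, an aromatic c carries 1 H when it has two neighbours and 0 H with three, and aromatic n carries 0 H:
  atom 1: Cl (halogen, monovalent) → 0 H
  atom 2: aromatic c, 3 neighbours → 0 H
  atom 3: aromatic c, 3 neighbours → 0 H
  atom 4: aromatic c, 3 neighbours → 0 H
  atom 5: aromatic c, 2 neighbours → 1 H
  atom 6: aromatic c, 3 neighbours → 0 H
  atom 7: S, bond orders sum to 1 (valence 2) → 1 H
  atom 8: aromatic c, 2 neighbours → 1 H
  atom 9: aromatic c, 2 neighbours → 1 H
  atom 10: aromatic c, 3 neighbours → 0 H
  atom 11: C, bond orders sum to 1 (valence 4) → 3 H
  atom 12: aromatic c, 2 neighbours → 1 H
  atom 13: aromatic c, 3 neighbours → 0 H
  atom 14: I (halogen, monovalent) → 0 H
Total hydrogens: 8.

8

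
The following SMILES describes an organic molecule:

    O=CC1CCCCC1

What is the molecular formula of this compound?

C7H12O

Walk through each heavy atom and fill implicit hydrogens from standard valence (C 4, N 3, O 2, S 2, halogen 1):
  atom 1: O, bond orders sum to 2 (valence 2) → 0 H
  atom 2: C, bond orders sum to 3 (valence 4) → 1 H
  atom 3: C, bond orders sum to 3 (valence 4) → 1 H
  atom 4: C, bond orders sum to 2 (valence 4) → 2 H
  atom 5: C, bond orders sum to 2 (valence 4) → 2 H
  atom 6: C, bond orders sum to 2 (valence 4) → 2 H
  atom 7: C, bond orders sum to 2 (valence 4) → 2 H
  atom 8: C, bond orders sum to 2 (valence 4) → 2 H
Totals → C:7, H:12, O:1.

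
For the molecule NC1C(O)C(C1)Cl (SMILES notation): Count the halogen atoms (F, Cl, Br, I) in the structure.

1

Halogen atoms appear at heavy-atom position 7 (1×Cl).
Other groups present: 1 hydroxyl, 1 primary amine.
Halogen count: 1.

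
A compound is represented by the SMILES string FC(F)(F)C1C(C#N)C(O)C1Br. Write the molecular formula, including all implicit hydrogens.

Walk through each heavy atom and fill implicit hydrogens from standard valence (C 4, N 3, O 2, S 2, halogen 1):
  atom 1: F (halogen, monovalent) → 0 H
  atom 2: C, bond orders sum to 4 (valence 4) → 0 H
  atom 3: F (halogen, monovalent) → 0 H
  atom 4: F (halogen, monovalent) → 0 H
  atom 5: C, bond orders sum to 3 (valence 4) → 1 H
  atom 6: C, bond orders sum to 3 (valence 4) → 1 H
  atom 7: C, bond orders sum to 4 (valence 4) → 0 H
  atom 8: N, bond orders sum to 3 (valence 3) → 0 H
  atom 9: C, bond orders sum to 3 (valence 4) → 1 H
  atom 10: O, bond orders sum to 1 (valence 2) → 1 H
  atom 11: C, bond orders sum to 3 (valence 4) → 1 H
  atom 12: Br (halogen, monovalent) → 0 H
Totals → C:6, H:5, Br:1, F:3, N:1, O:1.

C6H5BrF3NO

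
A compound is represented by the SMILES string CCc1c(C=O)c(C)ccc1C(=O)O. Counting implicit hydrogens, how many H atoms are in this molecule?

Walk through each heavy atom and fill implicit hydrogens from standard valence (C 4, N 3, O 2, S 2, halogen 1); for lowercase aromatic atoms, an aromatic c carries 1 H when it has two neighbours and 0 H with three, and aromatic n carries 0 H:
  atom 1: C, bond orders sum to 1 (valence 4) → 3 H
  atom 2: C, bond orders sum to 2 (valence 4) → 2 H
  atom 3: aromatic c, 3 neighbours → 0 H
  atom 4: aromatic c, 3 neighbours → 0 H
  atom 5: C, bond orders sum to 3 (valence 4) → 1 H
  atom 6: O, bond orders sum to 2 (valence 2) → 0 H
  atom 7: aromatic c, 3 neighbours → 0 H
  atom 8: C, bond orders sum to 1 (valence 4) → 3 H
  atom 9: aromatic c, 2 neighbours → 1 H
  atom 10: aromatic c, 2 neighbours → 1 H
  atom 11: aromatic c, 3 neighbours → 0 H
  atom 12: C, bond orders sum to 4 (valence 4) → 0 H
  atom 13: O, bond orders sum to 2 (valence 2) → 0 H
  atom 14: O, bond orders sum to 1 (valence 2) → 1 H
Total hydrogens: 12.

12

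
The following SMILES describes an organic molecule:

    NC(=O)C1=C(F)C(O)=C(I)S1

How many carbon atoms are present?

5

Count every carbon token in the SMILES (each C, including those in ring-closure positions and inside branches).
Carbon count: 5.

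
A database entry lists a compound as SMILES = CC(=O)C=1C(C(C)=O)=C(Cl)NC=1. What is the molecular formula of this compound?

Walk through each heavy atom and fill implicit hydrogens from standard valence (C 4, N 3, O 2, S 2, halogen 1):
  atom 1: C, bond orders sum to 1 (valence 4) → 3 H
  atom 2: C, bond orders sum to 4 (valence 4) → 0 H
  atom 3: O, bond orders sum to 2 (valence 2) → 0 H
  atom 4: C, bond orders sum to 4 (valence 4) → 0 H
  atom 5: C, bond orders sum to 4 (valence 4) → 0 H
  atom 6: C, bond orders sum to 4 (valence 4) → 0 H
  atom 7: C, bond orders sum to 1 (valence 4) → 3 H
  atom 8: O, bond orders sum to 2 (valence 2) → 0 H
  atom 9: C, bond orders sum to 4 (valence 4) → 0 H
  atom 10: Cl (halogen, monovalent) → 0 H
  atom 11: N, bond orders sum to 2 (valence 3) → 1 H
  atom 12: C, bond orders sum to 3 (valence 4) → 1 H
Totals → C:8, H:8, Cl:1, N:1, O:2.

C8H8ClNO2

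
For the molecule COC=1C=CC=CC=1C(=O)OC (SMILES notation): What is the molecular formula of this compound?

Walk through each heavy atom and fill implicit hydrogens from standard valence (C 4, N 3, O 2, S 2, halogen 1):
  atom 1: C, bond orders sum to 1 (valence 4) → 3 H
  atom 2: O, bond orders sum to 2 (valence 2) → 0 H
  atom 3: C, bond orders sum to 4 (valence 4) → 0 H
  atom 4: C, bond orders sum to 3 (valence 4) → 1 H
  atom 5: C, bond orders sum to 3 (valence 4) → 1 H
  atom 6: C, bond orders sum to 3 (valence 4) → 1 H
  atom 7: C, bond orders sum to 3 (valence 4) → 1 H
  atom 8: C, bond orders sum to 4 (valence 4) → 0 H
  atom 9: C, bond orders sum to 4 (valence 4) → 0 H
  atom 10: O, bond orders sum to 2 (valence 2) → 0 H
  atom 11: O, bond orders sum to 2 (valence 2) → 0 H
  atom 12: C, bond orders sum to 1 (valence 4) → 3 H
Totals → C:9, H:10, O:3.
In Hill order: C9H10O3.

C9H10O3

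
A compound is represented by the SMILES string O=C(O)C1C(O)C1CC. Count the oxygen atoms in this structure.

Scan the SMILES for O atoms (remember two-letter symbols like Cl and Br are single atoms).
Oxygen count: 3.

3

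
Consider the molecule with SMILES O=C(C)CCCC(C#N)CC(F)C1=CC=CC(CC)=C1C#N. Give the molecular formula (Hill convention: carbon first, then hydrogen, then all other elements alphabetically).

C18H21FN2O

Walk through each heavy atom and fill implicit hydrogens from standard valence (C 4, N 3, O 2, S 2, halogen 1):
  atom 1: O, bond orders sum to 2 (valence 2) → 0 H
  atom 2: C, bond orders sum to 4 (valence 4) → 0 H
  atom 3: C, bond orders sum to 1 (valence 4) → 3 H
  atom 4: C, bond orders sum to 2 (valence 4) → 2 H
  atom 5: C, bond orders sum to 2 (valence 4) → 2 H
  atom 6: C, bond orders sum to 2 (valence 4) → 2 H
  atom 7: C, bond orders sum to 3 (valence 4) → 1 H
  atom 8: C, bond orders sum to 4 (valence 4) → 0 H
  atom 9: N, bond orders sum to 3 (valence 3) → 0 H
  atom 10: C, bond orders sum to 2 (valence 4) → 2 H
  atom 11: C, bond orders sum to 3 (valence 4) → 1 H
  atom 12: F (halogen, monovalent) → 0 H
  atom 13: C, bond orders sum to 4 (valence 4) → 0 H
  atom 14: C, bond orders sum to 3 (valence 4) → 1 H
  atom 15: C, bond orders sum to 3 (valence 4) → 1 H
  atom 16: C, bond orders sum to 3 (valence 4) → 1 H
  atom 17: C, bond orders sum to 4 (valence 4) → 0 H
  atom 18: C, bond orders sum to 2 (valence 4) → 2 H
  atom 19: C, bond orders sum to 1 (valence 4) → 3 H
  atom 20: C, bond orders sum to 4 (valence 4) → 0 H
  atom 21: C, bond orders sum to 4 (valence 4) → 0 H
  atom 22: N, bond orders sum to 3 (valence 3) → 0 H
Totals → C:18, H:21, F:1, N:2, O:1.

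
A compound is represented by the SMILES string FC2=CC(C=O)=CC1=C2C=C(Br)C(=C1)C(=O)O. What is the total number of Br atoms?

1

Scan the SMILES for Br atoms (remember two-letter symbols like Cl and Br are single atoms).
Bromine count: 1.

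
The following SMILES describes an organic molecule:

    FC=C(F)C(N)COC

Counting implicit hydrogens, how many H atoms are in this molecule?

Walk through each heavy atom and fill implicit hydrogens from standard valence (C 4, N 3, O 2, S 2, halogen 1):
  atom 1: F (halogen, monovalent) → 0 H
  atom 2: C, bond orders sum to 3 (valence 4) → 1 H
  atom 3: C, bond orders sum to 4 (valence 4) → 0 H
  atom 4: F (halogen, monovalent) → 0 H
  atom 5: C, bond orders sum to 3 (valence 4) → 1 H
  atom 6: N, bond orders sum to 1 (valence 3) → 2 H
  atom 7: C, bond orders sum to 2 (valence 4) → 2 H
  atom 8: O, bond orders sum to 2 (valence 2) → 0 H
  atom 9: C, bond orders sum to 1 (valence 4) → 3 H
Total hydrogens: 9.

9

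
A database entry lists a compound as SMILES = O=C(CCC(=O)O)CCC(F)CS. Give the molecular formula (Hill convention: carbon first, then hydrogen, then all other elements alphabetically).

Walk through each heavy atom and fill implicit hydrogens from standard valence (C 4, N 3, O 2, S 2, halogen 1):
  atom 1: O, bond orders sum to 2 (valence 2) → 0 H
  atom 2: C, bond orders sum to 4 (valence 4) → 0 H
  atom 3: C, bond orders sum to 2 (valence 4) → 2 H
  atom 4: C, bond orders sum to 2 (valence 4) → 2 H
  atom 5: C, bond orders sum to 4 (valence 4) → 0 H
  atom 6: O, bond orders sum to 2 (valence 2) → 0 H
  atom 7: O, bond orders sum to 1 (valence 2) → 1 H
  atom 8: C, bond orders sum to 2 (valence 4) → 2 H
  atom 9: C, bond orders sum to 2 (valence 4) → 2 H
  atom 10: C, bond orders sum to 3 (valence 4) → 1 H
  atom 11: F (halogen, monovalent) → 0 H
  atom 12: C, bond orders sum to 2 (valence 4) → 2 H
  atom 13: S, bond orders sum to 1 (valence 2) → 1 H
Totals → C:8, H:13, F:1, O:3, S:1.
In Hill order: C8H13FO3S.

C8H13FO3S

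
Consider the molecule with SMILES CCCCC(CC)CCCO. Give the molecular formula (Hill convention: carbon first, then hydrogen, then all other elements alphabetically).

C10H22O

Walk through each heavy atom and fill implicit hydrogens from standard valence (C 4, N 3, O 2, S 2, halogen 1):
  atom 1: C, bond orders sum to 1 (valence 4) → 3 H
  atom 2: C, bond orders sum to 2 (valence 4) → 2 H
  atom 3: C, bond orders sum to 2 (valence 4) → 2 H
  atom 4: C, bond orders sum to 2 (valence 4) → 2 H
  atom 5: C, bond orders sum to 3 (valence 4) → 1 H
  atom 6: C, bond orders sum to 2 (valence 4) → 2 H
  atom 7: C, bond orders sum to 1 (valence 4) → 3 H
  atom 8: C, bond orders sum to 2 (valence 4) → 2 H
  atom 9: C, bond orders sum to 2 (valence 4) → 2 H
  atom 10: C, bond orders sum to 2 (valence 4) → 2 H
  atom 11: O, bond orders sum to 1 (valence 2) → 1 H
Totals → C:10, H:22, O:1.
In Hill order: C10H22O.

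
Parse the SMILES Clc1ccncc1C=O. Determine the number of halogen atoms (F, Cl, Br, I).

Halogen atoms appear at heavy-atom position 1 (1×Cl).
Other groups present: 1 aldehyde.
Halogen count: 1.

1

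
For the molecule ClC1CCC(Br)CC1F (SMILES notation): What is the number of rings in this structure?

In SMILES, each pair of matching ring-closure digits denotes one ring-closing bond; the number of such bonds equals the number of independent rings.
Ring-closure bonds here: 1.

1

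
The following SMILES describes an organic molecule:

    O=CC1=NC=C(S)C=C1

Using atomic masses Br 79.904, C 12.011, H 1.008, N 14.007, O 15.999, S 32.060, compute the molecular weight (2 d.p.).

First, the molecular formula is C6H5NOS (counting implicit H from valence).
  C: 6 × 12.011 = 72.066
  H: 5 × 1.008 = 5.040
  N: 1 × 14.007 = 14.007
  O: 1 × 15.999 = 15.999
  S: 1 × 32.060 = 32.060
Sum: 6×12.011 + 5×1.008 + 1×14.007 + 1×15.999 + 1×32.060 = 139.172 → 139.17 g/mol.

139.17 g/mol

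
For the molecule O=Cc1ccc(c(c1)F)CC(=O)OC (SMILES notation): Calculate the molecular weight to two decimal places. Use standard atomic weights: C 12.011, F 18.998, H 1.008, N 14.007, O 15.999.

First, the molecular formula is C10H9FO3 (counting implicit H from valence).
  C: 10 × 12.011 = 120.110
  F: 1 × 18.998 = 18.998
  H: 9 × 1.008 = 9.072
  O: 3 × 15.999 = 47.997
Sum: 10×12.011 + 1×18.998 + 9×1.008 + 3×15.999 = 196.177 → 196.18 g/mol.

196.18 g/mol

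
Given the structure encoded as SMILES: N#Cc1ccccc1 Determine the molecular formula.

C7H5N

Walk through each heavy atom and fill implicit hydrogens from standard valence (C 4, N 3, O 2, S 2, halogen 1); for lowercase aromatic atoms, an aromatic c carries 1 H when it has two neighbours and 0 H with three, and aromatic n carries 0 H:
  atom 1: N, bond orders sum to 3 (valence 3) → 0 H
  atom 2: C, bond orders sum to 4 (valence 4) → 0 H
  atom 3: aromatic c, 3 neighbours → 0 H
  atom 4: aromatic c, 2 neighbours → 1 H
  atom 5: aromatic c, 2 neighbours → 1 H
  atom 6: aromatic c, 2 neighbours → 1 H
  atom 7: aromatic c, 2 neighbours → 1 H
  atom 8: aromatic c, 2 neighbours → 1 H
Totals → C:7, H:5, N:1.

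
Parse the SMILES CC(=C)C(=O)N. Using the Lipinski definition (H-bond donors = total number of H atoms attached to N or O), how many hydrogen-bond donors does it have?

Donors: find every N or O and count the H atoms it carries.
  atom 5 (O): bond orders sum to 2 → 0 H
  atom 6 (N): bond orders sum to 1 → 2 H
Lipinski HBD = 2.

2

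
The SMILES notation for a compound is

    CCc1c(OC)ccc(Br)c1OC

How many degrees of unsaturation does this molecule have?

4

Molecular formula: C10H13BrO2.
DoU = (2C + 2 + N − H − X) / 2, where X is the halogen count and O/S are ignored.
    = (2·10 + 2 + 0 − 13 − 1) / 2 = 8 / 2 = 4.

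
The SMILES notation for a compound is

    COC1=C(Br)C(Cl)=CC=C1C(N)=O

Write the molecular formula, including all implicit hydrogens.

Walk through each heavy atom and fill implicit hydrogens from standard valence (C 4, N 3, O 2, S 2, halogen 1):
  atom 1: C, bond orders sum to 1 (valence 4) → 3 H
  atom 2: O, bond orders sum to 2 (valence 2) → 0 H
  atom 3: C, bond orders sum to 4 (valence 4) → 0 H
  atom 4: C, bond orders sum to 4 (valence 4) → 0 H
  atom 5: Br (halogen, monovalent) → 0 H
  atom 6: C, bond orders sum to 4 (valence 4) → 0 H
  atom 7: Cl (halogen, monovalent) → 0 H
  atom 8: C, bond orders sum to 3 (valence 4) → 1 H
  atom 9: C, bond orders sum to 3 (valence 4) → 1 H
  atom 10: C, bond orders sum to 4 (valence 4) → 0 H
  atom 11: C, bond orders sum to 4 (valence 4) → 0 H
  atom 12: N, bond orders sum to 1 (valence 3) → 2 H
  atom 13: O, bond orders sum to 2 (valence 2) → 0 H
Totals → C:8, H:7, Br:1, Cl:1, N:1, O:2.
In Hill order: C8H7BrClNO2.

C8H7BrClNO2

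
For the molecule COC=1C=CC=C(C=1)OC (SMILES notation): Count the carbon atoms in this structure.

8

Count every carbon token in the SMILES (each C, including those in ring-closure positions and inside branches).
Carbon count: 8.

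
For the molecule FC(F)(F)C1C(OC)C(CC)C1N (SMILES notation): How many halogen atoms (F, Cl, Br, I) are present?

3

Halogen atoms appear at heavy-atom positions 1, 3, 4 (3×F).
Other groups present: 1 ether, 1 primary amine.
Halogen count: 3.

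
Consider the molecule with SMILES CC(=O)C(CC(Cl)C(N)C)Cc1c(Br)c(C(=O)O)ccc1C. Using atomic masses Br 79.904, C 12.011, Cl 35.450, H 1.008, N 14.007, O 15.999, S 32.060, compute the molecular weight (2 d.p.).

390.70 g/mol

First, the molecular formula is C16H21BrClNO3 (counting implicit H from valence).
  Br: 1 × 79.904 = 79.904
  C: 16 × 12.011 = 192.176
  Cl: 1 × 35.450 = 35.450
  H: 21 × 1.008 = 21.168
  N: 1 × 14.007 = 14.007
  O: 3 × 15.999 = 47.997
Sum: 1×79.904 + 16×12.011 + 1×35.450 + 21×1.008 + 1×14.007 + 3×15.999 = 390.702 → 390.70 g/mol.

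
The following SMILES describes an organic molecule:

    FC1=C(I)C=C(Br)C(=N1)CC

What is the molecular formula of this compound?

Walk through each heavy atom and fill implicit hydrogens from standard valence (C 4, N 3, O 2, S 2, halogen 1):
  atom 1: F (halogen, monovalent) → 0 H
  atom 2: C, bond orders sum to 4 (valence 4) → 0 H
  atom 3: C, bond orders sum to 4 (valence 4) → 0 H
  atom 4: I (halogen, monovalent) → 0 H
  atom 5: C, bond orders sum to 3 (valence 4) → 1 H
  atom 6: C, bond orders sum to 4 (valence 4) → 0 H
  atom 7: Br (halogen, monovalent) → 0 H
  atom 8: C, bond orders sum to 4 (valence 4) → 0 H
  atom 9: N, bond orders sum to 3 (valence 3) → 0 H
  atom 10: C, bond orders sum to 2 (valence 4) → 2 H
  atom 11: C, bond orders sum to 1 (valence 4) → 3 H
Totals → C:7, H:6, Br:1, F:1, I:1, N:1.

C7H6BrFIN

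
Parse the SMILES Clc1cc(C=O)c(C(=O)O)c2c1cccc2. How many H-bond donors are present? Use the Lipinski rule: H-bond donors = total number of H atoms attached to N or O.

1

Donors: find every N or O and count the H atoms it carries.
  atom 6 (O): bond orders sum to 2 → 0 H
  atom 9 (O): bond orders sum to 2 → 0 H
  atom 10 (O): bond orders sum to 1 → 1 H
Lipinski HBD = 1.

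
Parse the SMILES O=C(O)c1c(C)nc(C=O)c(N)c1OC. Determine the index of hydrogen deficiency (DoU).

6

Molecular formula: C9H10N2O4.
DoU = (2C + 2 + N − H − X) / 2, where X is the halogen count and O/S are ignored.
    = (2·9 + 2 + 2 − 10 − 0) / 2 = 12 / 2 = 6.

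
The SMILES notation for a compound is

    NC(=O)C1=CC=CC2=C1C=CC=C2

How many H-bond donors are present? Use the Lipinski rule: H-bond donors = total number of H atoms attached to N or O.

Donors: find every N or O and count the H atoms it carries.
  atom 1 (N): bond orders sum to 1 → 2 H
  atom 3 (O): bond orders sum to 2 → 0 H
Lipinski HBD = 2.

2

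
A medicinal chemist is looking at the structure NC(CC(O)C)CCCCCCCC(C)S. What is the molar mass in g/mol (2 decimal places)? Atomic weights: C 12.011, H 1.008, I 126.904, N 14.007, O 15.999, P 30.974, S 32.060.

First, the molecular formula is C13H29NOS (counting implicit H from valence).
  C: 13 × 12.011 = 156.143
  H: 29 × 1.008 = 29.232
  N: 1 × 14.007 = 14.007
  O: 1 × 15.999 = 15.999
  S: 1 × 32.060 = 32.060
Sum: 13×12.011 + 29×1.008 + 1×14.007 + 1×15.999 + 1×32.060 = 247.441 → 247.44 g/mol.

247.44 g/mol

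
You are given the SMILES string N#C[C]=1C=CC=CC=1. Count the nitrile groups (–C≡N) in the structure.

1

The nitrile motif appears at heavy-atom position 2 in the SMILES.
Nitrile count: 1.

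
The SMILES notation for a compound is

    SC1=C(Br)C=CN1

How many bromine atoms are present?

Scan the SMILES for Br atoms (remember two-letter symbols like Cl and Br are single atoms).
Bromine count: 1.

1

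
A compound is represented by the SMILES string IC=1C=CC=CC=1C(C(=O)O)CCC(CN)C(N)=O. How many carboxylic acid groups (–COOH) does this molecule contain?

The carboxylic acid motif appears at heavy-atom position 9 in the SMILES.
Other groups present: 1 amide, 1 primary amine.
Carboxylic acid count: 1.

1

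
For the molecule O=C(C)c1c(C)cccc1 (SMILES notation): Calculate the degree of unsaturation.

5

Molecular formula: C9H10O.
DoU = (2C + 2 + N − H − X) / 2, where X is the halogen count and O/S are ignored.
    = (2·9 + 2 + 0 − 10 − 0) / 2 = 10 / 2 = 5.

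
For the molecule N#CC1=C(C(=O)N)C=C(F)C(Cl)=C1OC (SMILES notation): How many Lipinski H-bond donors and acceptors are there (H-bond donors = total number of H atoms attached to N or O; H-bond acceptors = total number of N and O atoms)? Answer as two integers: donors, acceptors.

2, 4

Donors: find every N or O and count the H atoms it carries.
  atom 1 (N): bond orders sum to 3 → 0 H
  atom 6 (O): bond orders sum to 2 → 0 H
  atom 7 (N): bond orders sum to 1 → 2 H
  atom 14 (O): bond orders sum to 2 → 0 H
Lipinski HBD = 2.
Acceptors: N atoms = 2, O atoms = 2 → HBA = 4.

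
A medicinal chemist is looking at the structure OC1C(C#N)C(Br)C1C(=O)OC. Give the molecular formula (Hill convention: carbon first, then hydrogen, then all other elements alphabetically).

Walk through each heavy atom and fill implicit hydrogens from standard valence (C 4, N 3, O 2, S 2, halogen 1):
  atom 1: O, bond orders sum to 1 (valence 2) → 1 H
  atom 2: C, bond orders sum to 3 (valence 4) → 1 H
  atom 3: C, bond orders sum to 3 (valence 4) → 1 H
  atom 4: C, bond orders sum to 4 (valence 4) → 0 H
  atom 5: N, bond orders sum to 3 (valence 3) → 0 H
  atom 6: C, bond orders sum to 3 (valence 4) → 1 H
  atom 7: Br (halogen, monovalent) → 0 H
  atom 8: C, bond orders sum to 3 (valence 4) → 1 H
  atom 9: C, bond orders sum to 4 (valence 4) → 0 H
  atom 10: O, bond orders sum to 2 (valence 2) → 0 H
  atom 11: O, bond orders sum to 2 (valence 2) → 0 H
  atom 12: C, bond orders sum to 1 (valence 4) → 3 H
Totals → C:7, H:8, Br:1, N:1, O:3.
In Hill order: C7H8BrNO3.

C7H8BrNO3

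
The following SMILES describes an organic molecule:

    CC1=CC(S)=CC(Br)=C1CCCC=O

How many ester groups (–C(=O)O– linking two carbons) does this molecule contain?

Scan the SMILES for the ester motif — none present.
Groups that are present: 1 aldehyde, 1 thiol.

0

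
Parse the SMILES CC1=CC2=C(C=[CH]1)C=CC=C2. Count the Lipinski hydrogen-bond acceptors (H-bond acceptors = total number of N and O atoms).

N atoms: 0; O atoms: 0.
Lipinski HBA = 0 + 0 = 0.

0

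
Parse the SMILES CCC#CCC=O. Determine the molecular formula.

C6H8O

Walk through each heavy atom and fill implicit hydrogens from standard valence (C 4, N 3, O 2, S 2, halogen 1):
  atom 1: C, bond orders sum to 1 (valence 4) → 3 H
  atom 2: C, bond orders sum to 2 (valence 4) → 2 H
  atom 3: C, bond orders sum to 4 (valence 4) → 0 H
  atom 4: C, bond orders sum to 4 (valence 4) → 0 H
  atom 5: C, bond orders sum to 2 (valence 4) → 2 H
  atom 6: C, bond orders sum to 3 (valence 4) → 1 H
  atom 7: O, bond orders sum to 2 (valence 2) → 0 H
Totals → C:6, H:8, O:1.
In Hill order: C6H8O.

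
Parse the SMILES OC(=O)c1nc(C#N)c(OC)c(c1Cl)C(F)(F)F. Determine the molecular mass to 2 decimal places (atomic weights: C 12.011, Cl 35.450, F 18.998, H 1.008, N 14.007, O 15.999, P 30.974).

280.59 g/mol

First, the molecular formula is C9H4ClF3N2O3 (counting implicit H from valence).
  C: 9 × 12.011 = 108.099
  Cl: 1 × 35.450 = 35.450
  F: 3 × 18.998 = 56.994
  H: 4 × 1.008 = 4.032
  N: 2 × 14.007 = 28.014
  O: 3 × 15.999 = 47.997
Sum: 9×12.011 + 1×35.450 + 3×18.998 + 4×1.008 + 2×14.007 + 3×15.999 = 280.586 → 280.59 g/mol.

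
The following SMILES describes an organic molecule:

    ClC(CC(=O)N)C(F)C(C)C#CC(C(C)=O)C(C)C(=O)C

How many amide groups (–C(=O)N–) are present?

The amide motif appears at heavy-atom position 4 in the SMILES.
Other groups present: 1 alkyne, 2 ketone.
Amide count: 1.

1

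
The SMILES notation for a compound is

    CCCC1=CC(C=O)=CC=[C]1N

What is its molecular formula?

C10H13NO

Walk through each heavy atom and fill implicit hydrogens from standard valence (C 4, N 3, O 2, S 2, halogen 1):
  atom 1: C, bond orders sum to 1 (valence 4) → 3 H
  atom 2: C, bond orders sum to 2 (valence 4) → 2 H
  atom 3: C, bond orders sum to 2 (valence 4) → 2 H
  atom 4: C, bond orders sum to 4 (valence 4) → 0 H
  atom 5: C, bond orders sum to 3 (valence 4) → 1 H
  atom 6: C, bond orders sum to 4 (valence 4) → 0 H
  atom 7: C, bond orders sum to 3 (valence 4) → 1 H
  atom 8: O, bond orders sum to 2 (valence 2) → 0 H
  atom 9: C, bond orders sum to 3 (valence 4) → 1 H
  atom 10: C, bond orders sum to 3 (valence 4) → 1 H
  atom 11: C with explicit H count 0
  atom 12: N, bond orders sum to 1 (valence 3) → 2 H
Totals → C:10, H:13, N:1, O:1.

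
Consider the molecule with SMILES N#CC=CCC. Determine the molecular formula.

Walk through each heavy atom and fill implicit hydrogens from standard valence (C 4, N 3, O 2, S 2, halogen 1):
  atom 1: N, bond orders sum to 3 (valence 3) → 0 H
  atom 2: C, bond orders sum to 4 (valence 4) → 0 H
  atom 3: C, bond orders sum to 3 (valence 4) → 1 H
  atom 4: C, bond orders sum to 3 (valence 4) → 1 H
  atom 5: C, bond orders sum to 2 (valence 4) → 2 H
  atom 6: C, bond orders sum to 1 (valence 4) → 3 H
Totals → C:5, H:7, N:1.

C5H7N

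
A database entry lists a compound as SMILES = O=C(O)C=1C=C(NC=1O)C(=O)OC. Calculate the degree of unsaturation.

5

Degree of unsaturation = (number of rings) + (number of π bonds).
Ring closures in the SMILES: 1.
π bonds: 4 double bonds (each 1 DoU) → 4 DoU from unsaturation.
Total DoU = 1 + 4 = 5.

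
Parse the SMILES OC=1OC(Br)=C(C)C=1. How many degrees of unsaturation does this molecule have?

3

Degree of unsaturation = (number of rings) + (number of π bonds).
Ring closures in the SMILES: 1.
π bonds: 2 double bonds (each 1 DoU) → 2 DoU from unsaturation.
Total DoU = 1 + 2 = 3.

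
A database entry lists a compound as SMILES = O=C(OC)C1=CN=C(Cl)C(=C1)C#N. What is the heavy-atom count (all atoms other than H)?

13

Every atom symbol written in the SMILES (organic subset) is one heavy atom; implicit H are not written.
Heavy atoms by element → C:8, Cl:1, N:2, O:2.
Total: 13.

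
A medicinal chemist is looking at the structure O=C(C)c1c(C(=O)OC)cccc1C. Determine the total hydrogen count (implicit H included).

Walk through each heavy atom and fill implicit hydrogens from standard valence (C 4, N 3, O 2, S 2, halogen 1); for lowercase aromatic atoms, an aromatic c carries 1 H when it has two neighbours and 0 H with three, and aromatic n carries 0 H:
  atom 1: O, bond orders sum to 2 (valence 2) → 0 H
  atom 2: C, bond orders sum to 4 (valence 4) → 0 H
  atom 3: C, bond orders sum to 1 (valence 4) → 3 H
  atom 4: aromatic c, 3 neighbours → 0 H
  atom 5: aromatic c, 3 neighbours → 0 H
  atom 6: C, bond orders sum to 4 (valence 4) → 0 H
  atom 7: O, bond orders sum to 2 (valence 2) → 0 H
  atom 8: O, bond orders sum to 2 (valence 2) → 0 H
  atom 9: C, bond orders sum to 1 (valence 4) → 3 H
  atom 10: aromatic c, 2 neighbours → 1 H
  atom 11: aromatic c, 2 neighbours → 1 H
  atom 12: aromatic c, 2 neighbours → 1 H
  atom 13: aromatic c, 3 neighbours → 0 H
  atom 14: C, bond orders sum to 1 (valence 4) → 3 H
Total hydrogens: 12.

12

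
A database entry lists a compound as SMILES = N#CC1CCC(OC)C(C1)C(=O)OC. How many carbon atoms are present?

10

Count every carbon token in the SMILES (each C, including those in ring-closure positions and inside branches).
Carbon count: 10.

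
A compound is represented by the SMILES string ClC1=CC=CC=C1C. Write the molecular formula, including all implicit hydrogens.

C7H7Cl

Walk through each heavy atom and fill implicit hydrogens from standard valence (C 4, N 3, O 2, S 2, halogen 1):
  atom 1: Cl (halogen, monovalent) → 0 H
  atom 2: C, bond orders sum to 4 (valence 4) → 0 H
  atom 3: C, bond orders sum to 3 (valence 4) → 1 H
  atom 4: C, bond orders sum to 3 (valence 4) → 1 H
  atom 5: C, bond orders sum to 3 (valence 4) → 1 H
  atom 6: C, bond orders sum to 3 (valence 4) → 1 H
  atom 7: C, bond orders sum to 4 (valence 4) → 0 H
  atom 8: C, bond orders sum to 1 (valence 4) → 3 H
Totals → C:7, H:7, Cl:1.
In Hill order: C7H7Cl.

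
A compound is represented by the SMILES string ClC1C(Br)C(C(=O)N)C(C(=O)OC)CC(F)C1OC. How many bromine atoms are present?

1

Scan the SMILES for Br atoms (remember two-letter symbols like Cl and Br are single atoms).
Bromine count: 1.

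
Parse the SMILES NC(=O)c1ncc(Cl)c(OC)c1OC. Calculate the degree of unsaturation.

5

Molecular formula: C8H9ClN2O3.
DoU = (2C + 2 + N − H − X) / 2, where X is the halogen count and O/S are ignored.
    = (2·8 + 2 + 2 − 9 − 1) / 2 = 10 / 2 = 5.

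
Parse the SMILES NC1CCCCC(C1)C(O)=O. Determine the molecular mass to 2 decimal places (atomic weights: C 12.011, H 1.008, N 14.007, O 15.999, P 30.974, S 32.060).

First, the molecular formula is C8H15NO2 (counting implicit H from valence).
  C: 8 × 12.011 = 96.088
  H: 15 × 1.008 = 15.120
  N: 1 × 14.007 = 14.007
  O: 2 × 15.999 = 31.998
Sum: 8×12.011 + 15×1.008 + 1×14.007 + 2×15.999 = 157.213 → 157.21 g/mol.

157.21 g/mol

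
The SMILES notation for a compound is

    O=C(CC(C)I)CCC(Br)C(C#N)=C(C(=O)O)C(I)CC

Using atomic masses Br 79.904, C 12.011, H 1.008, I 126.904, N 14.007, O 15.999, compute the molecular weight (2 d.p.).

First, the molecular formula is C14H18BrI2NO3 (counting implicit H from valence).
  Br: 1 × 79.904 = 79.904
  C: 14 × 12.011 = 168.154
  H: 18 × 1.008 = 18.144
  I: 2 × 126.904 = 253.808
  N: 1 × 14.007 = 14.007
  O: 3 × 15.999 = 47.997
Sum: 1×79.904 + 14×12.011 + 18×1.008 + 2×126.904 + 1×14.007 + 3×15.999 = 582.014 → 582.01 g/mol.

582.01 g/mol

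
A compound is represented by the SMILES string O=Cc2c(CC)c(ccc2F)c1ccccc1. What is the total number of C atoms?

15

Count every carbon token in the SMILES (each C, including those in ring-closure positions and inside branches).
Carbon count: 15.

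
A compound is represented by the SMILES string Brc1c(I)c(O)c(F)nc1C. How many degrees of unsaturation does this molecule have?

4

Molecular formula: C6H4BrFINO.
DoU = (2C + 2 + N − H − X) / 2, where X is the halogen count and O/S are ignored.
    = (2·6 + 2 + 1 − 4 − 3) / 2 = 8 / 2 = 4.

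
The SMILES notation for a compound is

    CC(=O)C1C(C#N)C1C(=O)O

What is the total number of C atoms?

Count every carbon token in the SMILES (each C, including those in ring-closure positions and inside branches).
Carbon count: 7.

7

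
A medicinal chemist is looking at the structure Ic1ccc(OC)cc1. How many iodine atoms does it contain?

Scan the SMILES for I atoms (remember two-letter symbols like Cl and Br are single atoms).
Iodine count: 1.

1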